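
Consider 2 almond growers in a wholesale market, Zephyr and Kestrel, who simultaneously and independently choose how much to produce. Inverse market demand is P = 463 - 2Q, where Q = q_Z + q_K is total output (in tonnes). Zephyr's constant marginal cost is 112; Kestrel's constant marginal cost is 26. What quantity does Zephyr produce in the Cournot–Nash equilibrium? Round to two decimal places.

44.17

Zephyr's profit: π_Z = (463 - 2Q)q_Z - (112q_Z). Setting ∂π_Z/∂q_Z = 0: 351 - 4q_Z - 2(q_K) = 0.
Kestrel's first-order condition: 437 - 4q_K - 2(q_Z) = 0.
Rearranging gives the reaction functions q_Z = (351 - 2q_K)/4 and q_K = (437 - 2q_Z)/4.
Substituting one into the other gives q_Z = 265/6 and q_K = 523/6.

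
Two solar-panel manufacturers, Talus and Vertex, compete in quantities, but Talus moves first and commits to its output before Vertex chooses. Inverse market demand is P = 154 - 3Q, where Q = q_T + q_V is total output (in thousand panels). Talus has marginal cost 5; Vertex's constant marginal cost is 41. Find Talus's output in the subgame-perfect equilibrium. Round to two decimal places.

30.83

Solve by backward induction. Given q_T, the follower Vertex maximises π_V = (154 - 3q_T - 3q_V)q_V - 41q_V.
Follower FOC: 113 - 3q_T - 6q_V = 0, so q_V(q_T) = (113 - 3q_T)/6.
Talus substitutes q_V(q_T) into its own profit: π_T = q_T(154 - 3q_T - (113 - 3q_T)/2) - 5q_T = (195/2 - (3/2)q_T)q_T - 5q_T.
Leader FOC: 185/2 - 3q_T = 0, so q_T = 185/6.
Then q_V = (113 - 3·(185/6))/6 = 41/12.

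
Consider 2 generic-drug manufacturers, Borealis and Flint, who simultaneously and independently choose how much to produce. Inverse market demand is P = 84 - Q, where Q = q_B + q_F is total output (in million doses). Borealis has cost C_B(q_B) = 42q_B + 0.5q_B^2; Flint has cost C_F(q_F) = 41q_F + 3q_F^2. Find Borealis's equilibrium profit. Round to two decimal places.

243.43

Borealis's profit: π_B = (84 - Q)q_B - (42q_B + (1/2)q_B²). Setting ∂π_B/∂q_B = 0: 42 - 3q_B - (q_F) = 0.
Flint's first-order condition: 43 - 8q_F - (q_B) = 0.
Rearranging gives the reaction functions q_B = (42 - q_F)/3 and q_F = (43 - q_B)/8.
Solving the pair: q_B = 293/23, q_F = 87/23.
Price P = 84 - 380/23 = 1552/23.
Borealis's profit: (1552/23)·(293/23) - 42·(293/23) - (1/2)(293/23)² = 243.4282.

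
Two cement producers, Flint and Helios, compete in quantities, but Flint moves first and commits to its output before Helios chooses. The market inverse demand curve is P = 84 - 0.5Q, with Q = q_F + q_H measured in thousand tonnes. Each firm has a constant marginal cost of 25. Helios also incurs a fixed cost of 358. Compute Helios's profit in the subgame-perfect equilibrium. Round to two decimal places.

77.13

The follower Helios best-responds to any q_F: π_H = (84 - 0.5Q)q_H - 25q_H.
Setting the follower's marginal profit to zero, 59 - (1/2)q_F - q_H = 0, i.e. q_H = (59 - (1/2)q_F).
The leader anticipates this reaction. Substituting into P = 84 - 0.5Q gives P = 109/2 - (1/4)q_F, so π_F = (109/2 - (1/4)q_F)q_F - 25q_F.
Leader FOC: 59/2 - (1/2)q_F = 0, so q_F = 59.
Then q_H = (59 - (1/2)·59) = 59/2.
Price P = 84 - (1/2)·(177/2) = 159/4.
Helios's profit: (159/4 - 25)·(59/2) - 358 = 617/8.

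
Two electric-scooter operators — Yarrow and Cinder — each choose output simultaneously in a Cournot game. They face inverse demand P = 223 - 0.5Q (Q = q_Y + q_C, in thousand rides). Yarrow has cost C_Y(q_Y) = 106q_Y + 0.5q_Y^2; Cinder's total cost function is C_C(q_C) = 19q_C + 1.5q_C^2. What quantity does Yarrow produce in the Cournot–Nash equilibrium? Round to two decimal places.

47.23

Yarrow's profit: π_Y = (223 - 0.5Q)q_Y - (106q_Y + (1/2)q_Y²). Setting ∂π_Y/∂q_Y = 0: 117 - 2q_Y - (1/2)(q_C) = 0.
Cinder's first-order condition: 204 - 4q_C - (1/2)(q_Y) = 0.
So q_Y = (117 - (1/2)q_C)/2 and q_C = (204 - (1/2)q_Y)/4.
Solving the pair: q_Y = 1464/31, q_C = 1398/31.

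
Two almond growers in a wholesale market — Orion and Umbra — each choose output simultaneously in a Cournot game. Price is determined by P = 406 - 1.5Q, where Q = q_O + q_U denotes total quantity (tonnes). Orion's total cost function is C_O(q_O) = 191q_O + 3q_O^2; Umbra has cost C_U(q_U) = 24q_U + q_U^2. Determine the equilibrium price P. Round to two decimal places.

Orion's profit: π_O = (406 - 1.5Q)q_O - (191q_O + 3q_O²). Setting ∂π_O/∂q_O = 0: 215 - 9q_O - (3/2)(q_U) = 0.
Umbra's profit: π_U = (406 - 1.5Q)q_U - (24q_U + q_U²). Setting ∂π_U/∂q_U = 0: 382 - 5q_U - (3/2)(q_O) = 0.
Rearranging gives the reaction functions q_O = (215 - (3/2)q_U)/9 and q_U = (382 - (3/2)q_O)/5.
Substituting one into the other gives q_O = 11.7427 and q_U = 72.8772.
Total output Q = 84.6199, so price P = 406 - (3/2)·84.6199 = 279.0702.

279.07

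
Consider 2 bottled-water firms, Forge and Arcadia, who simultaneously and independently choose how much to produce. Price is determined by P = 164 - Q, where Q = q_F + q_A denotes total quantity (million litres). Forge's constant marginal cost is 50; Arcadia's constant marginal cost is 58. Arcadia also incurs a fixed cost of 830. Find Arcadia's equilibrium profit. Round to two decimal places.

Forge's profit: π_F = (164 - Q)q_F - (50q_F). Setting ∂π_F/∂q_F = 0: 114 - 2q_F - (q_A) = 0.
Arcadia's first-order condition: 106 - 2q_A - (q_F) = 0.
Best responses: q_F = (114 - q_A)/2, q_A = (106 - q_F)/2.
Solving the pair: q_F = 122/3, q_A = 98/3.
Price P = 164 - 220/3 = 272/3.
Arcadia's profit: (272/3 - 58)·(98/3) - 830 = 237.1111.

237.11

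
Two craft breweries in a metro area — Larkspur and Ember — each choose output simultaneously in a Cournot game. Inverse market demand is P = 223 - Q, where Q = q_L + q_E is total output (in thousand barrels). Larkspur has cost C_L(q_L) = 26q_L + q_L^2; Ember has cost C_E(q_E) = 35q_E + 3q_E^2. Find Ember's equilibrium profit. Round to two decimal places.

Larkspur's profit: π_L = (223 - Q)q_L - (26q_L + q_L²). Setting ∂π_L/∂q_L = 0: 197 - 4q_L - (q_E) = 0.
Ember's profit: π_E = (223 - Q)q_E - (35q_E + 3q_E²). Setting ∂π_E/∂q_E = 0: 188 - 8q_E - (q_L) = 0.
Rearranging gives the reaction functions q_L = (197 - q_E)/4 and q_E = (188 - q_L)/8.
Substituting one into the other gives q_L = 1388/31 and q_E = 555/31.
Price P = 223 - 1943/31 = 160.3226.
Ember's profit: 160.3226·(555/31) - 35·(555/31) - 3(555/31)² = 1282.1020.

1282.10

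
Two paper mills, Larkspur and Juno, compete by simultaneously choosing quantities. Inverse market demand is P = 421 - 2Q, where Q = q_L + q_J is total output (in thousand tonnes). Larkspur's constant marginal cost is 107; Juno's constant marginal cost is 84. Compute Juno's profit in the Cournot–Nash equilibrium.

Larkspur's profit: π_L = (421 - 2Q)q_L - (107q_L). Setting ∂π_L/∂q_L = 0: 314 - 4q_L - 2(q_J) = 0.
Juno's profit: π_J = (421 - 2Q)q_J - (84q_J). Setting ∂π_J/∂q_J = 0: 337 - 4q_J - 2(q_L) = 0.
Best responses: q_L = (314 - 2q_J)/4, q_J = (337 - 2q_L)/4.
Solving the pair: q_L = 97/2, q_J = 60.
Price P = 421 - 2·(217/2) = 204.
Juno's profit: (204 - 84)·60 = 7200.

7200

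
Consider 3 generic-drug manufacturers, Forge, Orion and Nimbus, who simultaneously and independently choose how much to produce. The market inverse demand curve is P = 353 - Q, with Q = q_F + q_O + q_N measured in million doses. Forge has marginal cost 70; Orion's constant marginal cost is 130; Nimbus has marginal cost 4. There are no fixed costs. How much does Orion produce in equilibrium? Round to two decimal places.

9.25

Forge's profit: π_F = (353 - Q)q_F - (70q_F). Setting ∂π_F/∂q_F = 0: 283 - 2q_F - (q_O + q_N) = 0.
Orion's profit: π_O = (353 - Q)q_O - (130q_O). Setting ∂π_O/∂q_O = 0: 223 - 2q_O - (q_F + q_N) = 0.
Nimbus's profit: π_N = (353 - Q)q_N - (4q_N). Setting ∂π_N/∂q_N = 0: 349 - 2q_N - (q_F + q_O) = 0.
Summing all 3 equations gives 855 − 4Q = 0, hence Q = 855/4.
Back-substituting: q_F = (283 − 855/4) = 277/4, q_O = (223 − 855/4) = 37/4, q_N = (349 − 855/4) = 541/4.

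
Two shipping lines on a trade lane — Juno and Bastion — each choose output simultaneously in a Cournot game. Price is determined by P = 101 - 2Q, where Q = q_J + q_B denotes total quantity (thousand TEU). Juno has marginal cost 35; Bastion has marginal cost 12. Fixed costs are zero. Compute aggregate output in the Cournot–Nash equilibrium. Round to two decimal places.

25.83

Juno's profit: π_J = (101 - 2Q)q_J - (35q_J). Setting ∂π_J/∂q_J = 0: 66 - 4q_J - 2(q_B) = 0.
Bastion's first-order condition: 89 - 4q_B - 2(q_J) = 0.
Rearranging gives the reaction functions q_J = (66 - 2q_B)/4 and q_B = (89 - 2q_J)/4.
Substituting one into the other gives q_J = 43/6 and q_B = 56/3.
Total output Q = 43/6 + 56/3 = 155/6.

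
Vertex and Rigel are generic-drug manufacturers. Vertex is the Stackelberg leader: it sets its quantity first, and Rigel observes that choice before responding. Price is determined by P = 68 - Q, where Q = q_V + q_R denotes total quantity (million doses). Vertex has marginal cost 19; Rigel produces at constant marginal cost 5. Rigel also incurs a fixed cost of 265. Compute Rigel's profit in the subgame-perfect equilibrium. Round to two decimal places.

252.56

Solve by backward induction. Given q_V, the follower Rigel maximises π_R = (68 - q_V - q_R)q_R - 5q_R.
Setting the follower's marginal profit to zero, 63 - q_V - 2q_R = 0, i.e. q_R = (63 - q_V)/2.
The leader anticipates this reaction. Substituting into P = 68 - Q gives P = 73/2 - (1/2)q_V, so π_V = (73/2 - (1/2)q_V)q_V - 19q_V.
The leader's first-order condition 35/2 - q_V = 0 yields q_V = 35/2.
Then q_R = (63 - 35/2)/2 = 91/4.
Price P = 68 - 161/4 = 111/4.
Rigel's profit: (111/4 - 5)·(91/4) - 265 = 252.5625.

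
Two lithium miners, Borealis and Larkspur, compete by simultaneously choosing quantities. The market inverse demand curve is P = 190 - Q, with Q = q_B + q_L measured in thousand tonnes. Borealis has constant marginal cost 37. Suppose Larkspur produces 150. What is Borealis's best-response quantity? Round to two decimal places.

1.50

With the rival's output fixed at 150, Borealis's profit is π_B = (190 - 150 - q_B)q_B - (37q_B) = (40 - q_B)q_B - (37q_B).
∂π_B/∂q_B = 3 - 2q_B = 0, so q_B = 3/2.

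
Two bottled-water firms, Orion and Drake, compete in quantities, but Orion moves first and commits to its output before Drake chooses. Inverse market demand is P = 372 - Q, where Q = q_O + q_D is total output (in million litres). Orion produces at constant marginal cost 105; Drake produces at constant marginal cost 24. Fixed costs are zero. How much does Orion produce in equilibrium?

Solve by backward induction. Given q_O, the follower Drake maximises π_D = (372 - q_O - q_D)q_D - 24q_D.
∂π_D/∂q_D = 348 - q_O - 2q_D = 0 gives the reaction function q_D = (348 - q_O)/2.
The leader anticipates this reaction. Substituting into P = 372 - Q gives P = 198 - (1/2)q_O, so π_O = (198 - (1/2)q_O)q_O - 105q_O.
Maximising: ∂π_O/∂q_O = 93 - q_O = 0, giving q_O = 93.
Then q_D = (348 - 93)/2 = 255/2.

93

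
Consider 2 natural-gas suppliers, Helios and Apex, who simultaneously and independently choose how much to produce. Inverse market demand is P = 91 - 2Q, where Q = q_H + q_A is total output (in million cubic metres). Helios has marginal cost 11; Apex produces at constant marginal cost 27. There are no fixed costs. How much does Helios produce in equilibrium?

Helios's profit: π_H = (91 - 2Q)q_H - (11q_H). Setting ∂π_H/∂q_H = 0: 80 - 4q_H - 2(q_A) = 0.
Apex's profit: π_A = (91 - 2Q)q_A - (27q_A). Setting ∂π_A/∂q_A = 0: 64 - 4q_A - 2(q_H) = 0.
Best responses: q_H = (80 - 2q_A)/4, q_A = (64 - 2q_H)/4.
Solving the pair: q_H = 16, q_A = 8.

16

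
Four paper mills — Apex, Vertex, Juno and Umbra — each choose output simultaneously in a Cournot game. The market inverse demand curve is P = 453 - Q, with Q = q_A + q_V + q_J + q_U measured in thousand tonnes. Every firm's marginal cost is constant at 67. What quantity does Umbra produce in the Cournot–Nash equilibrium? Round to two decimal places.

77.20

Each firm earns π_i = (453 - Q)q_i - 67q_i.
First-order condition (treating rivals' output as given): 386 - 2q_i - Σ_{j≠i} q_j = 0.
By symmetry each firm produces the same amount; substituting Σ_{j≠i} q_j = 3q_i yields q_i = 386/5.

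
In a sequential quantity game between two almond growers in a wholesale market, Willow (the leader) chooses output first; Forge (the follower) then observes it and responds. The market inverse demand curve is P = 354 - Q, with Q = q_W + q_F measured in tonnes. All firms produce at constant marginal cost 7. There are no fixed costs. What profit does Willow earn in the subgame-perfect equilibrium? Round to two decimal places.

Solve by backward induction. Given q_W, the follower Forge maximises π_F = (354 - q_W - q_F)q_F - 7q_F.
Follower FOC: 347 - q_W - 2q_F = 0, so q_F(q_W) = (347 - q_W)/2.
Willow substitutes q_F(q_W) into its own profit: π_W = q_W(354 - q_W - (347 - q_W)/2) - 7q_W = (361/2 - (1/2)q_W)q_W - 7q_W.
The leader's first-order condition 347/2 - q_W = 0 yields q_W = 347/2.
Then q_F = (347 - 347/2)/2 = 347/4.
Price P = 354 - 1041/4 = 375/4.
Willow's profit: (375/4 - 7)·(347/2) = 15051.1250.

15051.13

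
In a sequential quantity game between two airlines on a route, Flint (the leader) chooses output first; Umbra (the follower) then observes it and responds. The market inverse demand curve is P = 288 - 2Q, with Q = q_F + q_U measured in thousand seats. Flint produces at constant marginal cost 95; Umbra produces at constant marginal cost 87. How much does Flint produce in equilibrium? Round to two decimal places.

46.25

Solve by backward induction. Given q_F, the follower Umbra maximises π_U = (288 - 2q_F - 2q_U)q_U - 87q_U.
Follower FOC: 201 - 2q_F - 4q_U = 0, so q_U(q_F) = (201 - 2q_F)/4.
The leader anticipates this reaction. Substituting into P = 288 - 2Q gives P = 375/2 - q_F, so π_F = (375/2 - q_F)q_F - 95q_F.
Maximising: ∂π_F/∂q_F = 185/2 - 2q_F = 0, giving q_F = 185/4.
Then q_U = (201 - 2·(185/4))/4 = 217/8.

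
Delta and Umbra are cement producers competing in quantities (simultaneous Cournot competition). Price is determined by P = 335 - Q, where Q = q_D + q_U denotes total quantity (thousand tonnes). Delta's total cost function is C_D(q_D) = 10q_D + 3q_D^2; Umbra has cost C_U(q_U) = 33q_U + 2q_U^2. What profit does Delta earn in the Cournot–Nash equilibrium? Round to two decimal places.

4917.89

Delta's profit: π_D = (335 - Q)q_D - (10q_D + 3q_D²). Setting ∂π_D/∂q_D = 0: 325 - 8q_D - (q_U) = 0.
Umbra's first-order condition: 302 - 6q_U - (q_D) = 0.
So q_D = (325 - q_U)/8 and q_U = (302 - q_D)/6.
Solving the pair: q_D = 1648/47, q_U = 44.4894.
Price P = 335 - 79.5532 = 255.4468.
Delta's profit: 255.4468·(1648/47) - 10·(1648/47) - 3(1648/47)² = 4917.8886.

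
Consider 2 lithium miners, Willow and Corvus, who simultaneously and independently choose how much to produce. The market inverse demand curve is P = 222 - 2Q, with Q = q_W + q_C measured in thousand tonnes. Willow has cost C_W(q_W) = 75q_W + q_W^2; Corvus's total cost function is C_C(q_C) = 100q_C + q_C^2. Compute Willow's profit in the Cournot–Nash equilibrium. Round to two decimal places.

Willow's profit: π_W = (222 - 2Q)q_W - (75q_W + q_W²). Setting ∂π_W/∂q_W = 0: 147 - 6q_W - 2(q_C) = 0.
Corvus's profit: π_C = (222 - 2Q)q_C - (100q_C + q_C²). Setting ∂π_C/∂q_C = 0: 122 - 6q_C - 2(q_W) = 0.
So q_W = (147 - 2q_C)/6 and q_C = (122 - 2q_W)/6.
Solving the pair: q_W = 319/16, q_C = 219/16.
Price P = 222 - 2·(269/8) = 619/4.
Willow's profit: (619/4)·(319/16) - 75·(319/16) - (319/16)² = 1192.5117.

1192.51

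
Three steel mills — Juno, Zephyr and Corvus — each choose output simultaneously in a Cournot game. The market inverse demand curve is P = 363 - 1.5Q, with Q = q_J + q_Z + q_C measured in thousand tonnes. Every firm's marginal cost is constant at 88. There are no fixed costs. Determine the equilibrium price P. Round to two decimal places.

156.75

Each firm earns π_i = (363 - 1.5Q)q_i - 88q_i.
Setting ∂π_i/∂q_i = 0 with rivals' quantities fixed: 275 - 3q_i - (3/2)·Σ_{j≠i} q_j = 0.
By symmetry each firm produces the same amount; substituting Σ_{j≠i} q_j = 2q_i yields q_i = 275/6.
Total output Q = 275/2, so price P = 363 - (3/2)·(275/2) = 627/4.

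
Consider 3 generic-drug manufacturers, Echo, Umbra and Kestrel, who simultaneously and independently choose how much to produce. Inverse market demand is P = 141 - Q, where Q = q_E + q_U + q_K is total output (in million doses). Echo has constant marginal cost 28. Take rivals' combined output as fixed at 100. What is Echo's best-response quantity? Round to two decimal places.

With rivals' combined output fixed at 100, Echo's profit is π_E = (141 - 100 - q_E)q_E - (28q_E) = (41 - q_E)q_E - (28q_E).
∂π_E/∂q_E = 13 - 2q_E = 0, so q_E = 13/2.

6.50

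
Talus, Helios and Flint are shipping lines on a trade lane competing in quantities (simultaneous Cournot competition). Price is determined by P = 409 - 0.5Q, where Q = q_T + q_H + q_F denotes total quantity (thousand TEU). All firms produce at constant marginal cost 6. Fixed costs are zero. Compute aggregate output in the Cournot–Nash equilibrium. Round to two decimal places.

604.50

A representative firm's profit is π_i = q_i(409 - 0.5Q) - 6q_i.
Setting ∂π_i/∂q_i = 0 with rivals' quantities fixed: 403 - q_i - (1/2)·Σ_{j≠i} q_j = 0.
With identical firms every q_j equals q_i, so Σ_{j≠i} q_j = 2q_i and 403 = 2q_i, giving q_i = 403/2.
Total output Q = 403/2 + 403/2 + 403/2 = 1209/2.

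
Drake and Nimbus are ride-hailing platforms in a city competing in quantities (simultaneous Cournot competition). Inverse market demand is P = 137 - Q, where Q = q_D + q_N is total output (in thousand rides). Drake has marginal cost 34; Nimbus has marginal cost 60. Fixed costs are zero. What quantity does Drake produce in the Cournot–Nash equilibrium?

Drake's profit: π_D = (137 - Q)q_D - (34q_D). Setting ∂π_D/∂q_D = 0: 103 - 2q_D - (q_N) = 0.
Nimbus's first-order condition: 77 - 2q_N - (q_D) = 0.
Best responses: q_D = (103 - q_N)/2, q_N = (77 - q_D)/2.
Solving the pair: q_D = 43, q_N = 17.

43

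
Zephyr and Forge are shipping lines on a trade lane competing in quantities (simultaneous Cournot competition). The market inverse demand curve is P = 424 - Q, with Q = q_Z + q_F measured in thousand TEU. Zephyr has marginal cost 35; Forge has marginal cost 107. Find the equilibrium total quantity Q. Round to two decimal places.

235.33

Zephyr's profit: π_Z = (424 - Q)q_Z - (35q_Z). Setting ∂π_Z/∂q_Z = 0: 389 - 2q_Z - (q_F) = 0.
Forge's profit: π_F = (424 - Q)q_F - (107q_F). Setting ∂π_F/∂q_F = 0: 317 - 2q_F - (q_Z) = 0.
So q_Z = (389 - q_F)/2 and q_F = (317 - q_Z)/2.
Substituting one into the other gives q_Z = 461/3 and q_F = 245/3.
Total output Q = 461/3 + 245/3 = 706/3.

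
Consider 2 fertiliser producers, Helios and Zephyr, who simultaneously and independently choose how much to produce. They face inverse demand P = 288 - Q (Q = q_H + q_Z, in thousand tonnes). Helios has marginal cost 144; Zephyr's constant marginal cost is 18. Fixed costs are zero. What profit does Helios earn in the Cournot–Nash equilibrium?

36

Helios's profit: π_H = (288 - Q)q_H - (144q_H). Setting ∂π_H/∂q_H = 0: 144 - 2q_H - (q_Z) = 0.
Zephyr's profit: π_Z = (288 - Q)q_Z - (18q_Z). Setting ∂π_Z/∂q_Z = 0: 270 - 2q_Z - (q_H) = 0.
Best responses: q_H = (144 - q_Z)/2, q_Z = (270 - q_H)/2.
Solving the pair: q_H = 6, q_Z = 132.
Price P = 288 - 138 = 150.
Helios's profit: (150 - 144)·6 = 36.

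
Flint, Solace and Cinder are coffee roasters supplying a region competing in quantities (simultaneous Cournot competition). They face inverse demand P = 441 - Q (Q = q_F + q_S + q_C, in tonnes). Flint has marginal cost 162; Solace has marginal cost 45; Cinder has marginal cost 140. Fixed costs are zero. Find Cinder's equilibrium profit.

3249

Flint's profit: π_F = (441 - Q)q_F - (162q_F). Setting ∂π_F/∂q_F = 0: 279 - 2q_F - (q_S + q_C) = 0.
Solace's profit: π_S = (441 - Q)q_S - (45q_S). Setting ∂π_S/∂q_S = 0: 396 - 2q_S - (q_F + q_C) = 0.
Cinder's profit: π_C = (441 - Q)q_C - (140q_C). Setting ∂π_C/∂q_C = 0: 301 - 2q_C - (q_F + q_S) = 0.
Summing all 3 equations gives 976 − 4Q = 0, hence Q = 244.
Back-substituting: q_F = (279 − 244) = 35, q_S = (396 − 244) = 152, q_C = (301 − 244) = 57.
Price P = 441 - 244 = 197.
Cinder's profit: (197 - 140)·57 = 3249.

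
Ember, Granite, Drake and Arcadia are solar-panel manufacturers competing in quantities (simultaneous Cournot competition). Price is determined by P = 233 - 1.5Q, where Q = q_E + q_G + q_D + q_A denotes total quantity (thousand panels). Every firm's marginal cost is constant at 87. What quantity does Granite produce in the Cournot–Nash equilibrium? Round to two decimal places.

19.47

A representative firm's profit is π_i = q_i(233 - 1.5Q) - 87q_i.
Setting ∂π_i/∂q_i = 0 with rivals' quantities fixed: 146 - 3q_i - (3/2)·Σ_{j≠i} q_j = 0.
With identical firms every q_j equals q_i, so Σ_{j≠i} q_j = 3q_i and 146 = (15/2)q_i, giving q_i = 292/15.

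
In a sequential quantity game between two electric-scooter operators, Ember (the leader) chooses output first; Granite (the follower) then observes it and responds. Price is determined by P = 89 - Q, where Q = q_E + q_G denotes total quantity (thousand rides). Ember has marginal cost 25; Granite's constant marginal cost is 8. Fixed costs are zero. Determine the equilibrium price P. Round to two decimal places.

36.75

The follower Granite best-responds to any q_E: π_G = (89 - Q)q_G - 8q_G.
Setting the follower's marginal profit to zero, 81 - q_E - 2q_G = 0, i.e. q_G = (81 - q_E)/2.
Ember substitutes q_G(q_E) into its own profit: π_E = q_E(89 - q_E - (81 - q_E)/2) - 25q_E = (97/2 - (1/2)q_E)q_E - 25q_E.
Maximising: ∂π_E/∂q_E = 47/2 - q_E = 0, giving q_E = 47/2.
Then q_G = (81 - 47/2)/2 = 115/4.
Total output Q = 209/4, so price P = 89 - 209/4 = 147/4.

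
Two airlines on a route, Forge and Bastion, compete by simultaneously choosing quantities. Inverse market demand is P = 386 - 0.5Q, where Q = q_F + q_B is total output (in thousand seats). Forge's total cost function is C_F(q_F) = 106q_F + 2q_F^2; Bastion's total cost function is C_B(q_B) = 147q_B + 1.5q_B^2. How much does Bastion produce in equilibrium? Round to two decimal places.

Forge's profit: π_F = (386 - 0.5Q)q_F - (106q_F + 2q_F²). Setting ∂π_F/∂q_F = 0: 280 - 5q_F - (1/2)(q_B) = 0.
Bastion's first-order condition: 239 - 4q_B - (1/2)(q_F) = 0.
Best responses: q_F = (280 - (1/2)q_B)/5, q_B = (239 - (1/2)q_F)/4.
Solving the pair: q_F = 50.6582, q_B = 53.4177.

53.42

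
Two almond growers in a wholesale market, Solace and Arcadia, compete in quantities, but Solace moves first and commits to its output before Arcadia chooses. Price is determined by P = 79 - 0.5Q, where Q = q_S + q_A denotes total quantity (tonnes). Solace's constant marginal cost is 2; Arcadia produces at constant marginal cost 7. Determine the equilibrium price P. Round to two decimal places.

Solve by backward induction. Given q_S, the follower Arcadia maximises π_A = (79 - (1/2)q_S - (1/2)q_A)q_A - 7q_A.
∂π_A/∂q_A = 72 - (1/2)q_S - q_A = 0 gives the reaction function q_A = (72 - (1/2)q_S).
The leader anticipates this reaction. Substituting into P = 79 - 0.5Q gives P = 43 - (1/4)q_S, so π_S = (43 - (1/4)q_S)q_S - 2q_S.
The leader's first-order condition 41 - (1/2)q_S = 0 yields q_S = 82.
Then q_A = (72 - (1/2)·82) = 31.
Total output Q = 113, so price P = 79 - (1/2)·113 = 45/2.

22.50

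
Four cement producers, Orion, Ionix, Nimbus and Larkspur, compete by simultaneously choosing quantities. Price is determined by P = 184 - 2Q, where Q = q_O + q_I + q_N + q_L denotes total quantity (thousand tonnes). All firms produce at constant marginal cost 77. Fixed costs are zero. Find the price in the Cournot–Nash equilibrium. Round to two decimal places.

A representative firm's profit is π_i = q_i(184 - 2Q) - 77q_i.
Setting ∂π_i/∂q_i = 0 with rivals' quantities fixed: 107 - 4q_i - 2·Σ_{j≠i} q_j = 0.
By symmetry each firm produces the same amount; substituting Σ_{j≠i} q_j = 3q_i yields q_i = 107/10.
Total output Q = 214/5, so price P = 184 - 2·(214/5) = 492/5.

98.40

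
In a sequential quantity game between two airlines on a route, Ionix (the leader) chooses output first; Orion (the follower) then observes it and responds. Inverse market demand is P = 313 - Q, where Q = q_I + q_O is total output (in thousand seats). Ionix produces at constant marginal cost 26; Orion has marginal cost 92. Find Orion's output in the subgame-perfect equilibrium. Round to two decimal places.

Solve by backward induction. Given q_I, the follower Orion maximises π_O = (313 - q_I - q_O)q_O - 92q_O.
Setting the follower's marginal profit to zero, 221 - q_I - 2q_O = 0, i.e. q_O = (221 - q_I)/2.
The leader anticipates this reaction. Substituting into P = 313 - Q gives P = 405/2 - (1/2)q_I, so π_I = (405/2 - (1/2)q_I)q_I - 26q_I.
Leader FOC: 353/2 - q_I = 0, so q_I = 353/2.
Then q_O = (221 - 353/2)/2 = 89/4.

22.25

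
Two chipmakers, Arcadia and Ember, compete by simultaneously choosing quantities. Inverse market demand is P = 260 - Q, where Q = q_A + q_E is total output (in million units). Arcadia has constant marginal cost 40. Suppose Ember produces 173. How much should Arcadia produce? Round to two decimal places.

With the rival's output fixed at 173, Arcadia's profit is π_A = (260 - 173 - q_A)q_A - (40q_A) = (87 - q_A)q_A - (40q_A).
∂π_A/∂q_A = 47 - 2q_A = 0, so q_A = 47/2.

23.50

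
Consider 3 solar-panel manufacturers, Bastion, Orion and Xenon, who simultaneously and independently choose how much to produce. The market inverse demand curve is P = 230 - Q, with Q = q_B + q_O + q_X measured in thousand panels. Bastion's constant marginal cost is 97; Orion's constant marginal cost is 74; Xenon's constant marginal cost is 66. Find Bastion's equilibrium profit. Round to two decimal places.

Bastion's profit: π_B = (230 - Q)q_B - (97q_B). Setting ∂π_B/∂q_B = 0: 133 - 2q_B - (q_O + q_X) = 0.
Orion's profit: π_O = (230 - Q)q_O - (74q_O). Setting ∂π_O/∂q_O = 0: 156 - 2q_O - (q_B + q_X) = 0.
Xenon's first-order condition: 164 - 2q_X - (q_B + q_O) = 0.
Adding the 3 first-order conditions: 453 − 4Q = 0, so Q = 453/4.
Back-substituting: q_B = (133 − 453/4) = 79/4, q_O = (156 − 453/4) = 171/4, q_X = (164 − 453/4) = 203/4.
Price P = 230 - 453/4 = 467/4.
Bastion's profit: (467/4 - 97)·(79/4) = 390.0625.

390.06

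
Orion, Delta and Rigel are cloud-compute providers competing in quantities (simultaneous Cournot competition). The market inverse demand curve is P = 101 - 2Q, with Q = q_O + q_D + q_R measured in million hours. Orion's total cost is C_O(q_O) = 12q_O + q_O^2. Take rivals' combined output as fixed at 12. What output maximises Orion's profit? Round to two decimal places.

10.83

With rivals' combined output fixed at 12, Orion's profit is π_O = (101 - 2·12 - 2q_O)q_O - (12q_O + q_O²) = (77 - 2q_O)q_O - (12q_O + q_O²).
∂π_O/∂q_O = 65 - 6q_O = 0, so q_O = 65/6.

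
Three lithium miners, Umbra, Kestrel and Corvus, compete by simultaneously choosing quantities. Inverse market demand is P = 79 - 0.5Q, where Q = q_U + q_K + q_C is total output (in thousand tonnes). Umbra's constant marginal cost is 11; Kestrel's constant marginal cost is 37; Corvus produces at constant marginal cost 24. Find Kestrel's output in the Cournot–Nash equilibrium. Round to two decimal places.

Umbra's profit: π_U = (79 - 0.5Q)q_U - (11q_U). Setting ∂π_U/∂q_U = 0: 68 - q_U - (1/2)(q_K + q_C) = 0.
Kestrel's first-order condition: 42 - q_K - (1/2)(q_U + q_C) = 0.
Corvus's profit: π_C = (79 - 0.5Q)q_C - (24q_C). Setting ∂π_C/∂q_C = 0: 55 - q_C - (1/2)(q_U + q_K) = 0.
Adding the 3 conditions: 165 − Q − Q = 0, i.e. Q = 165/2.
Back-substituting: q_U = (68 − 165/4)/(1/2) = 107/2, q_K = (42 − 165/4)/(1/2) = 3/2, q_C = (55 − 165/4)/(1/2) = 55/2.

1.50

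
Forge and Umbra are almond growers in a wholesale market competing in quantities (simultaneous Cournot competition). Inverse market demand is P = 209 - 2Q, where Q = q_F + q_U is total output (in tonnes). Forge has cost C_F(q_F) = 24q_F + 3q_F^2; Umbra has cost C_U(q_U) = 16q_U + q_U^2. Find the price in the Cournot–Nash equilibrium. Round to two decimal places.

127.43

Forge's profit: π_F = (209 - 2Q)q_F - (24q_F + 3q_F²). Setting ∂π_F/∂q_F = 0: 185 - 10q_F - 2(q_U) = 0.
Umbra's profit: π_U = (209 - 2Q)q_U - (16q_U + q_U²). Setting ∂π_U/∂q_U = 0: 193 - 6q_U - 2(q_F) = 0.
Rearranging gives the reaction functions q_F = (185 - 2q_U)/10 and q_U = (193 - 2q_F)/6.
Substituting one into the other gives q_F = 181/14 and q_U = 195/7.
Total output Q = 571/14, so price P = 209 - 2·(571/14) = 892/7.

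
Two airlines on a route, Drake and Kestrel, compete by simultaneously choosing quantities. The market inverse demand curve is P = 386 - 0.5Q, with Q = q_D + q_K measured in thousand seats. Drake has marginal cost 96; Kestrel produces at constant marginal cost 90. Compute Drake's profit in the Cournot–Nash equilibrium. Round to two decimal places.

Drake's profit: π_D = (386 - 0.5Q)q_D - (96q_D). Setting ∂π_D/∂q_D = 0: 290 - q_D - (1/2)(q_K) = 0.
Kestrel's first-order condition: 296 - q_K - (1/2)(q_D) = 0.
So q_D = (290 - (1/2)q_K) and q_K = (296 - (1/2)q_D).
Solving the pair: q_D = 568/3, q_K = 604/3.
Price P = 386 - (1/2)·(1172/3) = 572/3.
Drake's profit: (572/3 - 96)·(568/3) = 17923.5556.

17923.56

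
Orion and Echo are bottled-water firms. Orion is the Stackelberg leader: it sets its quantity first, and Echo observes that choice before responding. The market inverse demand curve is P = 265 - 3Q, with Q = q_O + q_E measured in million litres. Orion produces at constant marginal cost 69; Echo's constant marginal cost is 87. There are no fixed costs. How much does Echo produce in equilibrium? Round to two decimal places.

The follower Echo best-responds to any q_O: π_E = (265 - 3Q)q_E - 87q_E.
Setting the follower's marginal profit to zero, 178 - 3q_O - 6q_E = 0, i.e. q_E = (178 - 3q_O)/6.
Orion substitutes q_E(q_O) into its own profit: π_O = q_O(265 - 3q_O - (178 - 3q_O)/2) - 69q_O = (176 - (3/2)q_O)q_O - 69q_O.
Leader FOC: 107 - 3q_O = 0, so q_O = 107/3.
Then q_E = (178 - 3·(107/3))/6 = 71/6.

11.83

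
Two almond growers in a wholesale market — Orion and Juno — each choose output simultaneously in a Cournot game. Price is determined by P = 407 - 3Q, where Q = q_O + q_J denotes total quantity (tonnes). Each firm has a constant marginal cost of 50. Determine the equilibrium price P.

Each firm earns π_i = (407 - 3Q)q_i - 50q_i.
Setting ∂π_i/∂q_i = 0 with rivals' quantities fixed: 357 - 6q_i - 3q_j = 0.
By symmetry each firm produces the same amount; substituting q_j = q_i yields q_i = 357/9 = 119/3.
Total output Q = 238/3, so price P = 407 - 3·(238/3) = 169.

169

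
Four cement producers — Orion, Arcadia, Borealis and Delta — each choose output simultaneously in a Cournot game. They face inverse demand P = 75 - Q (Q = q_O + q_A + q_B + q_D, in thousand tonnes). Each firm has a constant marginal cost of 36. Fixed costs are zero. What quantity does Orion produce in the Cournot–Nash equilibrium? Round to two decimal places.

A representative firm's profit is π_i = q_i(75 - Q) - 36q_i.
First-order condition (treating rivals' output as given): 39 - 2q_i - Σ_{j≠i} q_j = 0.
With identical firms every q_j equals q_i, so Σ_{j≠i} q_j = 3q_i and 39 = 5q_i, giving q_i = 39/5.

7.80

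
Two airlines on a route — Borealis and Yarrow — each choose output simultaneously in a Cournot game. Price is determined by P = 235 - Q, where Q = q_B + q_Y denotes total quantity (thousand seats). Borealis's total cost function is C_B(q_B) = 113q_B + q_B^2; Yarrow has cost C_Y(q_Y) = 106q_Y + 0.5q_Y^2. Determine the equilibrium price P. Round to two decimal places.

Borealis's profit: π_B = (235 - Q)q_B - (113q_B + q_B²). Setting ∂π_B/∂q_B = 0: 122 - 4q_B - (q_Y) = 0.
Yarrow's profit: π_Y = (235 - Q)q_Y - (106q_Y + (1/2)q_Y²). Setting ∂π_Y/∂q_Y = 0: 129 - 3q_Y - (q_B) = 0.
So q_B = (122 - q_Y)/4 and q_Y = (129 - q_B)/3.
Substituting one into the other gives q_B = 237/11 and q_Y = 394/11.
Total output Q = 631/11, so price P = 235 - 631/11 = 1954/11.

177.64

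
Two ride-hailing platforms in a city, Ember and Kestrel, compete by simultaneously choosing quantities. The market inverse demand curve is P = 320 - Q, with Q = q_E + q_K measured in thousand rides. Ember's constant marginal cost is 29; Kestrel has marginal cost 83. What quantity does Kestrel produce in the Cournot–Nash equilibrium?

Ember's profit: π_E = (320 - Q)q_E - (29q_E). Setting ∂π_E/∂q_E = 0: 291 - 2q_E - (q_K) = 0.
Kestrel's profit: π_K = (320 - Q)q_K - (83q_K). Setting ∂π_K/∂q_K = 0: 237 - 2q_K - (q_E) = 0.
So q_E = (291 - q_K)/2 and q_K = (237 - q_E)/2.
Solving the pair: q_E = 115, q_K = 61.

61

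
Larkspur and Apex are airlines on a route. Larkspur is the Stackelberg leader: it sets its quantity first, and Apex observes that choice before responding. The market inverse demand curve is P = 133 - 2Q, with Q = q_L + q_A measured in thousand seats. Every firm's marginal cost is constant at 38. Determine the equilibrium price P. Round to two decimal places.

The follower Apex best-responds to any q_L: π_A = (133 - 2Q)q_A - 38q_A.
Follower FOC: 95 - 2q_L - 4q_A = 0, so q_A(q_L) = (95 - 2q_L)/4.
Larkspur substitutes q_A(q_L) into its own profit: π_L = q_L(133 - 2q_L - (95 - 2q_L)/2) - 38q_L = (171/2 - q_L)q_L - 38q_L.
Maximising: ∂π_L/∂q_L = 95/2 - 2q_L = 0, giving q_L = 95/4.
Then q_A = (95 - 2·(95/4))/4 = 95/8.
Total output Q = 285/8, so price P = 133 - 2·(285/8) = 247/4.

61.75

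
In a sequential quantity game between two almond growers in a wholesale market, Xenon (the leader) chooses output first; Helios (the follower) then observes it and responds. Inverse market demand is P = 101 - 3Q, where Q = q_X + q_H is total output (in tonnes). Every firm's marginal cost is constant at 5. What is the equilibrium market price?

Solve by backward induction. Given q_X, the follower Helios maximises π_H = (101 - 3q_X - 3q_H)q_H - 5q_H.
∂π_H/∂q_H = 96 - 3q_X - 6q_H = 0 gives the reaction function q_H = (96 - 3q_X)/6.
Xenon substitutes q_H(q_X) into its own profit: π_X = q_X(101 - 3q_X - (96 - 3q_X)/2) - 5q_X = (53 - (3/2)q_X)q_X - 5q_X.
The leader's first-order condition 48 - 3q_X = 0 yields q_X = 16.
Then q_H = (96 - 3·16)/6 = 8.
Total output Q = 24, so price P = 101 - 3·24 = 29.

29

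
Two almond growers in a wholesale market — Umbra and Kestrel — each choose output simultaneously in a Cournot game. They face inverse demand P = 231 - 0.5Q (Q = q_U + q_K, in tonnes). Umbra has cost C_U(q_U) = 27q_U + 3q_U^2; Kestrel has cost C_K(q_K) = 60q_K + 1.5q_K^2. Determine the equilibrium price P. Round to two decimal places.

Umbra's profit: π_U = (231 - 0.5Q)q_U - (27q_U + 3q_U²). Setting ∂π_U/∂q_U = 0: 204 - 7q_U - (1/2)(q_K) = 0.
Kestrel's profit: π_K = (231 - 0.5Q)q_K - (60q_K + (3/2)q_K²). Setting ∂π_K/∂q_K = 0: 171 - 4q_K - (1/2)(q_U) = 0.
Best responses: q_U = (204 - (1/2)q_K)/7, q_K = (171 - (1/2)q_U)/4.
Solving the pair: q_U = 974/37, q_K = 1460/37.
Total output Q = 65.7838, so price P = 231 - (1/2)·65.7838 = 198.1081.

198.11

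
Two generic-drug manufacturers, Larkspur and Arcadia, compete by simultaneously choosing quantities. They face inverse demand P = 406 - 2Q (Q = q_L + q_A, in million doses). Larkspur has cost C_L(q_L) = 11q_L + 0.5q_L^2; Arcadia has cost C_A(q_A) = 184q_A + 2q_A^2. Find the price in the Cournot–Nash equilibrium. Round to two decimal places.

237.33

Larkspur's profit: π_L = (406 - 2Q)q_L - (11q_L + (1/2)q_L²). Setting ∂π_L/∂q_L = 0: 395 - 5q_L - 2(q_A) = 0.
Arcadia's profit: π_A = (406 - 2Q)q_A - (184q_A + 2q_A²). Setting ∂π_A/∂q_A = 0: 222 - 8q_A - 2(q_L) = 0.
So q_L = (395 - 2q_A)/5 and q_A = (222 - 2q_L)/8.
Substituting one into the other gives q_L = 679/9 and q_A = 80/9.
Total output Q = 253/3, so price P = 406 - 2·(253/3) = 712/3.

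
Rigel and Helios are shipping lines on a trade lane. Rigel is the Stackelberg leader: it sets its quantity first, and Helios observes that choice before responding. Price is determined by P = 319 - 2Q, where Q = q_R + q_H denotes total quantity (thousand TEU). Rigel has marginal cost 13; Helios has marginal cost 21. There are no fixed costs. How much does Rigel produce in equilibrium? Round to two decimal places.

The follower Helios best-responds to any q_R: π_H = (319 - 2Q)q_H - 21q_H.
∂π_H/∂q_H = 298 - 2q_R - 4q_H = 0 gives the reaction function q_H = (298 - 2q_R)/4.
The leader anticipates this reaction. Substituting into P = 319 - 2Q gives P = 170 - q_R, so π_R = (170 - q_R)q_R - 13q_R.
Maximising: ∂π_R/∂q_R = 157 - 2q_R = 0, giving q_R = 157/2.
Then q_H = (298 - 2·(157/2))/4 = 141/4.

78.50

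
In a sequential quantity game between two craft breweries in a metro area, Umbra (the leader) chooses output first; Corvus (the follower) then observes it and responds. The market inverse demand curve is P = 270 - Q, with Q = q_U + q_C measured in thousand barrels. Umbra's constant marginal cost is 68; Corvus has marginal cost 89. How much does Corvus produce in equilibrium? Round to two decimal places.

The follower Corvus best-responds to any q_U: π_C = (270 - Q)q_C - 89q_C.
Setting the follower's marginal profit to zero, 181 - q_U - 2q_C = 0, i.e. q_C = (181 - q_U)/2.
The leader anticipates this reaction. Substituting into P = 270 - Q gives P = 359/2 - (1/2)q_U, so π_U = (359/2 - (1/2)q_U)q_U - 68q_U.
Maximising: ∂π_U/∂q_U = 223/2 - q_U = 0, giving q_U = 223/2.
Then q_C = (181 - 223/2)/2 = 139/4.

34.75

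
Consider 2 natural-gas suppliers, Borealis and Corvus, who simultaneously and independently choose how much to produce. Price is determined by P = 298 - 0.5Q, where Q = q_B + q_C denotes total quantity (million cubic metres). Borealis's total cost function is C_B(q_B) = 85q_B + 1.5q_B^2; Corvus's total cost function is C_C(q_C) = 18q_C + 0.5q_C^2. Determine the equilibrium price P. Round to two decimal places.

Borealis's profit: π_B = (298 - 0.5Q)q_B - (85q_B + (3/2)q_B²). Setting ∂π_B/∂q_B = 0: 213 - 4q_B - (1/2)(q_C) = 0.
Corvus's first-order condition: 280 - 2q_C - (1/2)(q_B) = 0.
Rearranging gives the reaction functions q_B = (213 - (1/2)q_C)/4 and q_C = (280 - (1/2)q_B)/2.
Solving the pair: q_B = 1144/31, q_C = 130.7742.
Total output Q = 167.6774, so price P = 298 - (1/2)·167.6774 = 214.1613.

214.16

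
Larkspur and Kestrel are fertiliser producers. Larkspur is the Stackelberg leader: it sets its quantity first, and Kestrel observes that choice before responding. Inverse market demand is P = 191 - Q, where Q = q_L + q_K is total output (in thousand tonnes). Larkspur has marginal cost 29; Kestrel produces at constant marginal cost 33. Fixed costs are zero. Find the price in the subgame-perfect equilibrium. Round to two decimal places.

70.50

The follower Kestrel best-responds to any q_L: π_K = (191 - Q)q_K - 33q_K.
Follower FOC: 158 - q_L - 2q_K = 0, so q_K(q_L) = (158 - q_L)/2.
Larkspur substitutes q_K(q_L) into its own profit: π_L = q_L(191 - q_L - (158 - q_L)/2) - 29q_L = (112 - (1/2)q_L)q_L - 29q_L.
The leader's first-order condition 83 - q_L = 0 yields q_L = 83.
Then q_K = (158 - 83)/2 = 75/2.
Total output Q = 241/2, so price P = 191 - 241/2 = 141/2.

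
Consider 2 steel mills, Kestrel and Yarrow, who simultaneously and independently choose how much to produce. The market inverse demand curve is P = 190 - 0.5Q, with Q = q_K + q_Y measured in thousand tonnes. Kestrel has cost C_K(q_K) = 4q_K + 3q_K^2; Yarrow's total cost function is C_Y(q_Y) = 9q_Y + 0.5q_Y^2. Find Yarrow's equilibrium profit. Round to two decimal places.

7290.05

Kestrel's profit: π_K = (190 - 0.5Q)q_K - (4q_K + 3q_K²). Setting ∂π_K/∂q_K = 0: 186 - 7q_K - (1/2)(q_Y) = 0.
Yarrow's profit: π_Y = (190 - 0.5Q)q_Y - (9q_Y + (1/2)q_Y²). Setting ∂π_Y/∂q_Y = 0: 181 - 2q_Y - (1/2)(q_K) = 0.
Best responses: q_K = (186 - (1/2)q_Y)/7, q_Y = (181 - (1/2)q_K)/2.
Substituting one into the other gives q_K = 1126/55 and q_Y = 85.3818.
Price P = 190 - (1/2)·105.8545 = 137.0727.
Yarrow's profit: 137.0727·85.3818 - 9·85.3818 - (1/2)·85.3818² = 7290.0549.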